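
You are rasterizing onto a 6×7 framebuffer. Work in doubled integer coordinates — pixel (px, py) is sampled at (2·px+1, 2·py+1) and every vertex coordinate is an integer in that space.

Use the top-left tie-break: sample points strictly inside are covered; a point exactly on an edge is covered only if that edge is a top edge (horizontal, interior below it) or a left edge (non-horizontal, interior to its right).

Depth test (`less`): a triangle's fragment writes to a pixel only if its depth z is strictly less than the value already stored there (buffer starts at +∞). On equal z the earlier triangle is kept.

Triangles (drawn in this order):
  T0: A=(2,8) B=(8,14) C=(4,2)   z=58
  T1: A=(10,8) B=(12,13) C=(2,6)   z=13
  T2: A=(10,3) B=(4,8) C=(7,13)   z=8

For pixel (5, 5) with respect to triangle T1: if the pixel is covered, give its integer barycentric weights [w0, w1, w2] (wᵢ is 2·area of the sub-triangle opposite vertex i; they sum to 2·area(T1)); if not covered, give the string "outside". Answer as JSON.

T0:
  2·area = 48  (B↔C swapped to make it positive)
  edge (2, 8)→(4, 2): d=(2,-6) top-left  bias=+0
  edge (4, 2)→(8, 14): d=(4,12) right/bottom  bias=-1
  edge (8, 14)→(2, 8): d=(-6,-6) top-left  bias=+0
    (1,2)@(3, 5): e=[0,24,24] → #  [on edge]
    (2,2)@(5, 5): e=[12,0,36] → ·  [on edge]
    (0,3)@(1, 7): e=[-8,56,0] → ·  [on edge]
    (1,3)@(3, 7): e=[4,32,12] → #
    (2,3)@(5, 7): e=[16,8,24] → #
    (3,3)@(7, 7): e=[28,-16,36] → ·
    (1,4)@(3, 9): e=[8,40,0] → #  [on edge]
    (3,4)@(7, 9): e=[32,-8,24] → ·
    (0,5)@(1, 11): e=[0,72,-24] → ·  [on edge]
    (1,5)@(3, 11): e=[12,48,-12] → ·
    (2,5)@(5, 11): e=[24,24,0] → #  [on edge]
    (3,5)@(7, 11): e=[36,0,12] → ·  [on edge]
    (3,6)@(7, 13): e=[40,8,0] → #  [on edge]
  covered (7 px):
    · · · · · ·
    · · · · · ·
    · # · · · ·
    · # # · · ·
    · # # · · ·
    · · # · · ·
    · · · # · ·
T1:
  2·area = 36
  edge (10, 8)→(12, 13): d=(2,5) right/bottom  bias=-1
  edge (12, 13)→(2, 6): d=(-10,-7) top-left  bias=+0
  edge (2, 6)→(10, 8): d=(8,2) right/bottom  bias=-1
    (2,3)@(5, 7): e=[23,11,2] → #
    (3,3)@(7, 7): e=[13,25,-2] → ·
    (2,4)@(5, 9): e=[27,-9,18] → ·
    (3,4)@(7, 9): e=[17,5,14] → #
    (4,4)@(9, 9): e=[7,19,10] → #
    (5,4)@(11, 9): e=[-3,33,6] → ·
    (3,5)@(7, 11): e=[21,-15,30] → ·
    (4,5)@(9, 11): e=[11,-1,26] → ·
    (5,5)@(11, 11): e=[1,13,22] → #
    (5,6)@(11, 13): e=[5,-7,38] → ·
  covered (4 px):
    · · · · · ·
    · · · · · ·
    · · · · · ·
    · · # · · ·
    · · · # # ·
    · · · · · #
    · · · · · ·
T2:
  2·area = 45  (B↔C swapped to make it positive)
  edge (10, 3)→(7, 13): d=(-3,10) right/bottom  bias=-1
  edge (7, 13)→(4, 8): d=(-3,-5) top-left  bias=+0
  edge (4, 8)→(10, 3): d=(6,-5) top-left  bias=+0
    (0,1)@(1, 3): e=[90,0,-45] → ·  [on edge]
    (4,2)@(9, 5): e=[4,34,7] → #
    (5,2)@(11, 5): e=[-16,44,17] → ·
    (3,3)@(7, 7): e=[18,18,9] → #
    (4,3)@(9, 7): e=[-2,28,19] → ·
    (2,4)@(5, 9): e=[32,2,11] → #
    (4,4)@(9, 9): e=[-8,22,31] → ·
    (2,5)@(5, 11): e=[26,-4,23] → ·
    (3,5)@(7, 11): e=[6,6,33] → #
    (4,5)@(9, 11): e=[-14,16,43] → ·
    (3,6)@(7, 13): e=[0,0,45] → ·  [on edge]
  covered (5 px):
    · · · · · ·
    · · · · · ·
    · · · · # ·
    · · · # · ·
    · · # # · ·
    · · · # · ·
    · · · · · ·

Final: [13,22,1]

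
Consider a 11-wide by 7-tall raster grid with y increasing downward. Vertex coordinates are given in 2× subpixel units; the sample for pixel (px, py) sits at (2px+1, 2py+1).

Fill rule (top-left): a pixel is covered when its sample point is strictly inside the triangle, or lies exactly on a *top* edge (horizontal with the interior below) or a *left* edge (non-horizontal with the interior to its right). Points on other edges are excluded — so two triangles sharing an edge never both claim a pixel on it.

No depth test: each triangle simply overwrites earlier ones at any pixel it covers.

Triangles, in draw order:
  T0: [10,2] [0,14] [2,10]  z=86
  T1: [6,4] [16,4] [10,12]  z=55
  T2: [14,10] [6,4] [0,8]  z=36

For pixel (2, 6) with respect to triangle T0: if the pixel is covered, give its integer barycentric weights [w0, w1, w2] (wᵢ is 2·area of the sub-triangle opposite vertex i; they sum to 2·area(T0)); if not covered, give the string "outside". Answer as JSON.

T0:
  2·area = 16
  edge (10, 2)→(0, 14): d=(-10,12) right/bottom  bias=-1
  edge (0, 14)→(2, 10): d=(2,-4) top-left  bias=+0
  edge (2, 10)→(10, 2): d=(8,-8) top-left  bias=+0
    (5,0)@(11, 1): e=[-2,18,0] → ·  [on edge]
    (4,1)@(9, 3): e=[2,14,0] → █  [on edge]
    (5,1)@(11, 3): e=[-22,22,16] → ·
    (3,2)@(7, 5): e=[6,10,0] → █  [on edge]
    (4,2)@(9, 5): e=[-18,18,16] → ·
    (2,3)@(5, 7): e=[10,6,0] → █  [on edge]
    (3,3)@(7, 7): e=[-14,14,16] → ·
    (1,4)@(3, 9): e=[14,2,0] → █  [on edge]
    (2,4)@(5, 9): e=[-10,10,16] → ·
    (0,5)@(1, 11): e=[18,-2,0] → ·  [on edge]
    (1,5)@(3, 11): e=[-6,6,16] → ·
  covered (4 px):
    · · · · · · · · · · ·
    · · · · █ · · · · · ·
    · · · █ · · · · · · ·
    · · █ · · · · · · · ·
    · █ · · · · · · · · ·
    · · · · · · · · · · ·
    · · · · · · · · · · ·
T1:
  2·area = 80
  edge (6, 4)→(16, 4): d=(10,0) top-left  bias=+0
  edge (16, 4)→(10, 12): d=(-6,8) right/bottom  bias=-1
  edge (10, 12)→(6, 4): d=(-4,-8) top-left  bias=+0
    (3,2)@(7, 5): e=[10,66,4] → █
    (4,2)@(9, 5): e=[10,50,20] → █
    (5,2)@(11, 5): e=[10,34,36] → █
    (6,2)@(13, 5): e=[10,18,52] → █
    (7,2)@(15, 5): e=[10,2,68] → █
    (8,2)@(17, 5): e=[10,-14,84] → ·
    (3,3)@(7, 7): e=[30,54,-4] → ·
    (4,3)@(9, 7): e=[30,38,12] → █
    (7,3)@(15, 7): e=[30,-10,60] → ·
    (4,4)@(9, 9): e=[50,26,4] → █
    (6,4)@(13, 9): e=[50,-6,36] → ·
    (4,5)@(9, 11): e=[70,14,-4] → ·
  covered (10 px):
    · · · · · · · · · · ·
    · · · · · · · · · · ·
    · · · █ █ █ █ █ · · ·
    · · · · █ █ █ · · · ·
    · · · · █ █ · · · · ·
    · · · · · · · · · · ·
    · · · · · · · · · · ·
T2:
  2·area = 68  (B↔C swapped to make it positive)
  edge (14, 10)→(0, 8): d=(-14,-2) top-left  bias=+0
  edge (0, 8)→(6, 4): d=(6,-4) top-left  bias=+0
  edge (6, 4)→(14, 10): d=(8,6) right/bottom  bias=-1
    (2,2)@(5, 5): e=[52,2,14] → █
    (3,2)@(7, 5): e=[56,10,2] → █
    (4,2)@(9, 5): e=[60,18,-10] → ·
    (1,3)@(3, 7): e=[20,6,42] → █
    (4,3)@(9, 7): e=[32,30,6] → █
    (5,3)@(11, 7): e=[36,38,-6] → ·
    (1,4)@(3, 9): e=[-8,18,58] → ·
    (2,4)@(5, 9): e=[-4,26,46] → ·
    (3,4)@(7, 9): e=[0,34,34] → █  [on edge]
    (5,4)@(11, 9): e=[8,50,10] → █
    (6,4)@(13, 9): e=[12,58,-2] → ·
    (3,5)@(7, 11): e=[-28,46,50] → ·
    (10,5)@(21, 11): e=[0,102,-34] → ·  [on edge]
  covered (9 px):
    · · · · · · · · · · ·
    · · · · · · · · · · ·
    · · █ █ · · · · · · ·
    · █ █ █ █ · · · · · ·
    · · · █ █ █ · · · · ·
    · · · · · · · · · · ·
    · · · · · · · · · · ·

Result: "outside"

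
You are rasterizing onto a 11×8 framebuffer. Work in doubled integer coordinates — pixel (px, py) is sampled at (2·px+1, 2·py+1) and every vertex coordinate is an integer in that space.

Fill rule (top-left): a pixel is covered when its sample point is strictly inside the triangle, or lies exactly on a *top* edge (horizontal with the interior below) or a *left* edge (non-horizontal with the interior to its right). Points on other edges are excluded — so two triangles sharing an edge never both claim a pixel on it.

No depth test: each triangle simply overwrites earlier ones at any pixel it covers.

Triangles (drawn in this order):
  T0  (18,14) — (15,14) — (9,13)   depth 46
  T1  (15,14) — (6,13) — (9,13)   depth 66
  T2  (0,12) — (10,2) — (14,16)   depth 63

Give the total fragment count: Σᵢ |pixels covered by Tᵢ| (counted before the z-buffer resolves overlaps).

T0:
  2·area = 3
  edge (18, 14)→(15, 14): d=(-3,0) right/bottom  bias=-1
  edge (15, 14)→(9, 13): d=(-6,-1) top-left  bias=+0
  edge (9, 13)→(18, 14): d=(9,1) right/bottom  bias=-1
    (4,6)@(9, 13): e=[3,0,0] → ·  [on edge]
    (10,7)@(21, 15): e=[-3,0,6] → ·  [on edge]
  covered (0 px):
    · · · · · · · · · · ·
    · · · · · · · · · · ·
    · · · · · · · · · · ·
    · · · · · · · · · · ·
    · · · · · · · · · · ·
    · · · · · · · · · · ·
    · · · · · · · · · · ·
    · · · · · · · · · · ·
T1:
  2·area = 3
  edge (15, 14)→(6, 13): d=(-9,-1) top-left  bias=+0
  edge (6, 13)→(9, 13): d=(3,0) top-left  bias=+0
  edge (9, 13)→(15, 14): d=(6,1) right/bottom  bias=-1
    (0,6)@(1, 13): e=[-5,0,8] → ·  [on edge]
    (1,6)@(3, 13): e=[-3,0,6] → ·  [on edge]
    (2,6)@(5, 13): e=[-1,0,4] → ·  [on edge]
    (3,6)@(7, 13): e=[1,0,2] → █  [on edge]
    (4,6)@(9, 13): e=[3,0,0] → ·  [on edge]
    (5,6)@(11, 13): e=[5,0,-2] → ·  [on edge]
    (6,6)@(13, 13): e=[7,0,-4] → ·  [on edge]
    (7,6)@(15, 13): e=[9,0,-6] → ·  [on edge]
    (8,6)@(17, 13): e=[11,0,-8] → ·  [on edge]
    (9,6)@(19, 13): e=[13,0,-10] → ·  [on edge]
    (10,6)@(21, 13): e=[15,0,-12] → ·  [on edge]
    (3,7)@(7, 15): e=[-17,6,14] → ·
    (10,7)@(21, 15): e=[-3,6,0] → ·  [on edge]
  covered (1 px):
    · · · · · · · · · · ·
    · · · · · · · · · · ·
    · · · · · · · · · · ·
    · · · · · · · · · · ·
    · · · · · · · · · · ·
    · · · · · · · · · · ·
    · · · █ · · · · · · ·
    · · · · · · · · · · ·
T2:
  2·area = 180
  edge (0, 12)→(10, 2): d=(10,-10) top-left  bias=+0
  edge (10, 2)→(14, 16): d=(4,14) right/bottom  bias=-1
  edge (14, 16)→(0, 12): d=(-14,-4) top-left  bias=+0
    (5,0)@(11, 1): e=[0,-18,198] → ·  [on edge]
    (4,1)@(9, 3): e=[0,18,162] → █  [on edge]
    (5,1)@(11, 3): e=[20,-10,170] → ·
    (3,2)@(7, 5): e=[0,54,126] → █  [on edge]
    (5,2)@(11, 5): e=[40,-2,142] → ·
    (2,3)@(5, 7): e=[0,90,90] → █  [on edge]
    (5,3)@(11, 7): e=[60,6,114] → █
    (6,3)@(13, 7): e=[80,-22,122] → ·
    (1,4)@(3, 9): e=[0,126,54] → █  [on edge]
    (6,4)@(13, 9): e=[100,-14,94] → ·
    (0,5)@(1, 11): e=[0,162,18] → █  [on edge]
    (6,5)@(13, 11): e=[120,-6,66] → ·
  covered (25 px):
    · · · · · · · · · · ·
    · · · · █ · · · · · ·
    · · · █ █ · · · · · ·
    · · █ █ █ █ · · · · ·
    · █ █ █ █ █ · · · · ·
    █ █ █ █ █ █ · · · · ·
    · · █ █ █ █ █ · · · ·
    · · · · · █ █ · · · ·

Final: 26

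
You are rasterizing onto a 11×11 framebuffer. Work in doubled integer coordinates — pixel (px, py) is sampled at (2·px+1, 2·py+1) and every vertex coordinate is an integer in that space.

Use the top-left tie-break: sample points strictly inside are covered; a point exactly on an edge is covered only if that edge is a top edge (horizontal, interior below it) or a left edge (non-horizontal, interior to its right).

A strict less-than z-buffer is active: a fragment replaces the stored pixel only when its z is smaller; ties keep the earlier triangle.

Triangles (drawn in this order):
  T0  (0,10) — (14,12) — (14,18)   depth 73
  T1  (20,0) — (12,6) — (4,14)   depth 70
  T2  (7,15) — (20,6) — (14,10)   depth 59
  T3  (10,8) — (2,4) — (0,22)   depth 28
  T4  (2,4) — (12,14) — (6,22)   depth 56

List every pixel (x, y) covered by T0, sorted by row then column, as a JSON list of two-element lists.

T0:
  2·area = 84
  edge (0, 10)→(14, 12): d=(14,2) right/bottom  bias=-1
  edge (14, 12)→(14, 18): d=(0,6) right/bottom  bias=-1
  edge (14, 18)→(0, 10): d=(-14,-8) top-left  bias=+0
    (1,5)@(3, 11): e=[8,66,10] → #
    (2,5)@(5, 11): e=[4,54,26] → #
    (3,5)@(7, 11): e=[0,42,42] → ·  [on edge]
    (1,6)@(3, 13): e=[36,66,-18] → ·
    (2,6)@(5, 13): e=[32,54,-2] → ·
    (3,6)@(7, 13): e=[28,42,14] → #
    (4,6)@(9, 13): e=[24,30,30] → #
    (5,6)@(11, 13): e=[20,18,46] → #
    (6,6)@(13, 13): e=[16,6,62] → #
    (7,6)@(15, 13): e=[12,-6,78] → ·
    (10,6)@(21, 13): e=[0,-42,126] → ·  [on edge]
    (3,7)@(7, 15): e=[56,42,-14] → ·
  covered (10 px):
    · · · · · · · · · · ·
    · · · · · · · · · · ·
    · · · · · · · · · · ·
    · · · · · · · · · · ·
    · · · · · · · · · · ·
    · # # · · · · · · · ·
    · · · # # # # · · · ·
    · · · · # # # · · · ·
    · · · · · · # · · · ·
    · · · · · · · · · · ·
    · · · · · · · · · · ·
T1:
  2·area = 16  (B↔C swapped to make it positive)
  edge (20, 0)→(4, 14): d=(-16,14) right/bottom  bias=-1
  edge (4, 14)→(12, 6): d=(8,-8) top-left  bias=+0
  edge (12, 6)→(20, 0): d=(8,-6) top-left  bias=+0
    (8,0)@(17, 1): e=[26,0,-10] → ·  [on edge]
    (7,1)@(15, 3): e=[22,0,-6] → ·  [on edge]
    (6,2)@(13, 5): e=[18,0,-2] → ·  [on edge]
    (5,3)@(11, 7): e=[14,0,2] → #  [on edge]
    (6,3)@(13, 7): e=[-14,16,14] → ·
    (4,4)@(9, 9): e=[10,0,6] → #  [on edge]
    (5,4)@(11, 9): e=[-18,16,18] → ·
    (3,5)@(7, 11): e=[6,0,10] → #  [on edge]
    (4,5)@(9, 11): e=[-22,16,22] → ·
    (2,6)@(5, 13): e=[2,0,14] → #  [on edge]
    (3,6)@(7, 13): e=[-26,16,26] → ·
    (1,7)@(3, 15): e=[-2,0,18] → ·  [on edge]
    (0,8)@(1, 17): e=[-6,0,22] → ·  [on edge]
  covered (4 px):
    · · · · · · · · · · ·
    · · · · · · · · · · ·
    · · · · · · · · · · ·
    · · · · · # · · · · ·
    · · · · # · · · · · ·
    · · · # · · · · · · ·
    · · # · · · · · · · ·
    · · · · · · · · · · ·
    · · · · · · · · · · ·
    · · · · · · · · · · ·
    · · · · · · · · · · ·
T2:
  2·area = 2  (B↔C swapped to make it positive)
  edge (7, 15)→(14, 10): d=(7,-5) top-left  bias=+0
  edge (14, 10)→(20, 6): d=(6,-4) top-left  bias=+0
  edge (20, 6)→(7, 15): d=(-13,9) right/bottom  bias=-1
    (10,2)@(21, 5): e=[0,-2,4] → ·  [on edge]
    (3,7)@(7, 15): e=[0,2,0] → ·  [on edge]
  covered (0 px):
    · · · · · · · · · · ·
    · · · · · · · · · · ·
    · · · · · · · · · · ·
    · · · · · · · · · · ·
    · · · · · · · · · · ·
    · · · · · · · · · · ·
    · · · · · · · · · · ·
    · · · · · · · · · · ·
    · · · · · · · · · · ·
    · · · · · · · · · · ·
    · · · · · · · · · · ·
T3:
  2·area = 152  (B↔C swapped to make it positive)
  edge (10, 8)→(0, 22): d=(-10,14) right/bottom  bias=-1
  edge (0, 22)→(2, 4): d=(2,-18) top-left  bias=+0
  edge (2, 4)→(10, 8): d=(8,4) right/bottom  bias=-1
    (7,0)@(15, 1): e=[0,228,-76] → ·  [on edge]
    (1,2)@(3, 5): e=[128,20,4] → #
    (2,2)@(5, 5): e=[100,56,-4] → ·
    (1,3)@(3, 7): e=[108,24,20] → #
    (2,3)@(5, 7): e=[80,60,12] → #
    (3,3)@(7, 7): e=[52,96,4] → #
    (4,3)@(9, 7): e=[24,132,-4] → ·
    (1,4)@(3, 9): e=[88,28,36] → #
    (4,4)@(9, 9): e=[4,136,12] → #
    (5,4)@(11, 9): e=[-24,172,4] → ·
    (1,5)@(3, 11): e=[68,32,52] → #
    (4,5)@(9, 11): e=[-16,140,28] → ·
    (0,6)@(1, 13): e=[76,0,76] → #  [on edge]
    (2,7)@(5, 15): e=[0,76,76] → ·  [on edge]
  covered (19 px):
    · · · · · · · · · · ·
    · · · · · · · · · · ·
    · # · · · · · · · · ·
    · # # # · · · · · · ·
    · # # # # · · · · · ·
    · # # # · · · · · · ·
    # # # · · · · · · · ·
    # # · · · · · · · · ·
    # # · · · · · · · · ·
    # · · · · · · · · · ·
    · · · · · · · · · · ·
T4:
  2·area = 140
  edge (2, 4)→(12, 14): d=(10,10) right/bottom  bias=-1
  edge (12, 14)→(6, 22): d=(-6,8) right/bottom  bias=-1
  edge (6, 22)→(2, 4): d=(-4,-18) top-left  bias=+0
    (0,1)@(1, 3): e=[0,154,-14] → ·  [on edge]
    (1,2)@(3, 5): e=[0,126,14] → ·  [on edge]
    (1,3)@(3, 7): e=[20,114,6] → #
    (2,3)@(5, 7): e=[0,98,42] → ·  [on edge]
    (1,4)@(3, 9): e=[40,102,-2] → ·
    (2,4)@(5, 9): e=[20,86,34] → #
    (3,4)@(7, 9): e=[0,70,70] → ·  [on edge]
    (2,5)@(5, 11): e=[40,74,26] → #
    (3,5)@(7, 11): e=[20,58,62] → #
    (4,5)@(9, 11): e=[0,42,98] → ·  [on edge]
    (2,6)@(5, 13): e=[60,62,18] → #
    (4,6)@(9, 13): e=[20,30,90] → #
    (5,6)@(11, 13): e=[0,14,126] → ·  [on edge]
    (6,7)@(13, 15): e=[0,-14,154] → ·  [on edge]
    (7,8)@(15, 17): e=[0,-42,182] → ·  [on edge]
    (8,9)@(17, 19): e=[0,-70,210] → ·  [on edge]
    (9,10)@(19, 21): e=[0,-98,238] → ·  [on edge]
  covered (15 px):
    · · · · · · · · · · ·
    · · · · · · · · · · ·
    · · · · · · · · · · ·
    · # · · · · · · · · ·
    · · # · · · · · · · ·
    · · # # · · · · · · ·
    · · # # # · · · · · ·
    · · # # # # · · · · ·
    · · # # # · · · · · ·
    · · · # · · · · · · ·
    · · · · · · · · · · ·

Final: [[1,5],[2,5],[3,6],[4,6],[5,6],[6,6],[4,7],[5,7],[6,7],[6,8]]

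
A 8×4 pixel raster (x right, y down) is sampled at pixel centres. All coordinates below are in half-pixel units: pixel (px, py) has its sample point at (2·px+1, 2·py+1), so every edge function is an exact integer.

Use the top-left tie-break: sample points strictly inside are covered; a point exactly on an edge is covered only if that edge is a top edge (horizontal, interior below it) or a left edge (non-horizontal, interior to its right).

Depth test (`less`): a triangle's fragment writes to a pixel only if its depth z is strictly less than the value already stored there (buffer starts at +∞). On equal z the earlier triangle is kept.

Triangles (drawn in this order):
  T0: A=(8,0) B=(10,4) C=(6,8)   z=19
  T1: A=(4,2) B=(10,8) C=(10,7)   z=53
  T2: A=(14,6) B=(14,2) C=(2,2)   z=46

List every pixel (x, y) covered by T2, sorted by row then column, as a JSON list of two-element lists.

T0:
  2·area = 24
  edge (8, 0)→(10, 4): d=(2,4) right/bottom  bias=-1
  edge (10, 4)→(6, 8): d=(-4,4) right/bottom  bias=-1
  edge (6, 8)→(8, 0): d=(2,-8) top-left  bias=+0
    (6,0)@(13, 1): e=[-18,0,42] → ·  [on edge]
    (4,1)@(9, 3): e=[2,8,14] → █
    (5,1)@(11, 3): e=[-6,0,30] → ·  [on edge]
    (3,2)@(7, 5): e=[14,8,2] → █
    (4,2)@(9, 5): e=[6,0,18] → ·  [on edge]
    (3,3)@(7, 7): e=[18,0,6] → ·  [on edge]
  covered (2 px):
    · · · · · · · ·
    · · · · █ · · ·
    · · · █ · · · ·
    · · · · · · · ·
T1:
  2·area = 6  (B↔C swapped to make it positive)
  edge (4, 2)→(10, 7): d=(6,5) right/bottom  bias=-1
  edge (10, 7)→(10, 8): d=(0,1) right/bottom  bias=-1
  edge (10, 8)→(4, 2): d=(-6,-6) top-left  bias=+0
    (1,0)@(3, 1): e=[-1,7,0] → ·  [on edge]
    (2,1)@(5, 3): e=[1,5,0] → █  [on edge]
    (3,1)@(7, 3): e=[-9,3,12] → ·
    (2,2)@(5, 5): e=[13,5,-12] → ·
    (3,2)@(7, 5): e=[3,3,0] → █  [on edge]
    (4,2)@(9, 5): e=[-7,1,12] → ·
    (3,3)@(7, 7): e=[15,3,-12] → ·
    (4,3)@(9, 7): e=[5,1,0] → █  [on edge]
    (5,3)@(11, 7): e=[-5,-1,12] → ·
  covered (3 px):
    · · · · · · · ·
    · · █ · · · · ·
    · · · █ · · · ·
    · · · · █ · · ·
T2:
  2·area = 48  (B↔C swapped to make it positive)
  edge (14, 6)→(2, 2): d=(-12,-4) top-left  bias=+0
  edge (2, 2)→(14, 2): d=(12,0) top-left  bias=+0
  edge (14, 2)→(14, 6): d=(0,4) right/bottom  bias=-1
    (2,1)@(5, 3): e=[0,12,36] → █  [on edge]
    (3,1)@(7, 3): e=[8,12,28] → █
    (4,1)@(9, 3): e=[16,12,20] → █
    (5,1)@(11, 3): e=[24,12,12] → █
    (6,1)@(13, 3): e=[32,12,4] → █
    (7,1)@(15, 3): e=[40,12,-4] → ·
    (2,2)@(5, 5): e=[-24,36,36] → ·
    (3,2)@(7, 5): e=[-16,36,28] → ·
    (4,2)@(9, 5): e=[-8,36,20] → ·
    (5,2)@(11, 5): e=[0,36,12] → █  [on edge]
    (7,2)@(15, 5): e=[16,36,-4] → ·
    (5,3)@(11, 7): e=[-24,60,12] → ·
  covered (7 px):
    · · · · · · · ·
    · · █ █ █ █ █ ·
    · · · · · █ █ ·
    · · · · · · · ·

Answer: [[2,1],[3,1],[4,1],[5,1],[6,1],[5,2],[6,2]]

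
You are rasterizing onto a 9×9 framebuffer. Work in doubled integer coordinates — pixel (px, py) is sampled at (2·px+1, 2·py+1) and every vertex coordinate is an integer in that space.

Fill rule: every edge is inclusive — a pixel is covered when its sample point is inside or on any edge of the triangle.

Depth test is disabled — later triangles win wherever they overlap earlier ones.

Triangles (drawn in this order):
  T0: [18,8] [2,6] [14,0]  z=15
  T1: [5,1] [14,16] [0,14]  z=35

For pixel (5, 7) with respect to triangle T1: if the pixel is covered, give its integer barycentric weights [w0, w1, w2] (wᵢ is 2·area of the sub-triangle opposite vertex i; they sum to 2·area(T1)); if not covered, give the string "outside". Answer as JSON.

T0:
  2·area = 120
  edge (18, 8)→(2, 6): d=(-16,-2) inclusive
  edge (2, 6)→(14, 0): d=(12,-6) inclusive
  edge (14, 0)→(18, 8): d=(4,8) inclusive
    (6,0)@(13, 1): e=[102,6,12] → X
    (7,0)@(15, 1): e=[106,18,-4] → .
    (4,1)@(9, 3): e=[62,6,52] → X
    (5,1)@(11, 3): e=[66,18,36] → X
    (7,1)@(15, 3): e=[74,42,4] → X
    (8,1)@(17, 3): e=[78,54,-12] → .
    (2,2)@(5, 5): e=[22,6,92] → X
    (3,2)@(7, 5): e=[26,18,76] → X
    (8,2)@(17, 5): e=[46,78,-4] → .
    (2,3)@(5, 7): e=[-10,30,100] → .
    (3,3)@(7, 7): e=[-6,42,84] → .
    (4,3)@(9, 7): e=[-2,54,68] → .
  covered (15 px):
    . . . . . . X . .
    . . . . X X X X .
    . . X X X X X X .
    . . . . . X X X X
    . . . . . . . . .
    . . . . . . . . .
    . . . . . . . . .
    . . . . . . . . .
    . . . . . . . . .
T1:
  2·area = 192
  edge (5, 1)→(14, 16): d=(9,15) inclusive
  edge (14, 16)→(0, 14): d=(-14,-2) inclusive
  edge (0, 14)→(5, 1): d=(5,-13) inclusive
    (2,0)@(5, 1): e=[0,192,0] → X  [on edge]
    (3,0)@(7, 1): e=[-30,196,26] → .
    (2,1)@(5, 3): e=[18,164,10] → X
    (3,1)@(7, 3): e=[-12,168,36] → .
    (2,2)@(5, 5): e=[36,136,20] → X
    (3,2)@(7, 5): e=[6,140,46] → X
    (4,2)@(9, 5): e=[-24,144,72] → .
    (1,3)@(3, 7): e=[84,104,4] → X
    (4,3)@(9, 7): e=[-6,116,82] → .
    (1,4)@(3, 9): e=[102,76,14] → X
    (4,4)@(9, 9): e=[12,88,92] → X
    (5,4)@(11, 9): e=[-18,92,118] → .
    (5,5)@(11, 11): e=[0,64,128] → X  [on edge]
    (3,7)@(7, 15): e=[96,0,96] → X  [on edge]
  covered (26 px):
    . . X . . . . . .
    . . X . . . . . .
    . . X X . . . . .
    . X X X . . . . .
    . X X X X . . . .
    . X X X X X . . .
    X X X X X X . . .
    . . . X X X X . .
    . . . . . . . . .

Result: [8,148,36]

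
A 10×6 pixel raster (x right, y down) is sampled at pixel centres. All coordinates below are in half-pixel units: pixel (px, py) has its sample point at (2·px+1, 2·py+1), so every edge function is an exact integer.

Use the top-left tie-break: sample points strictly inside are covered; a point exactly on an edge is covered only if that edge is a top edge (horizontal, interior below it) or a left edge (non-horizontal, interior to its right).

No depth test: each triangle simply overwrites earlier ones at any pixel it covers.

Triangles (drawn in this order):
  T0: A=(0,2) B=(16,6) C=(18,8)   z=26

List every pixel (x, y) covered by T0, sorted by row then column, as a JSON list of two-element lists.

T0:
  2·area = 24
  edge (0, 2)→(16, 6): d=(16,4) right/bottom  bias=-1
  edge (16, 6)→(18, 8): d=(2,2) right/bottom  bias=-1
  edge (18, 8)→(0, 2): d=(-18,-6) top-left  bias=+0
    (5,0)@(11, 1): e=[-60,0,84] → ·  [on edge]
    (1,1)@(3, 3): e=[4,20,0] → #  [on edge]
    (2,1)@(5, 3): e=[-4,16,12] → ·
    (6,1)@(13, 3): e=[-36,0,60] → ·  [on edge]
    (1,2)@(3, 5): e=[36,24,-36] → ·
    (4,2)@(9, 5): e=[12,12,0] → #  [on edge]
    (5,2)@(11, 5): e=[4,8,12] → #
    (6,2)@(13, 5): e=[-4,4,24] → ·
    (7,2)@(15, 5): e=[-12,0,36] → ·  [on edge]
    (4,3)@(9, 7): e=[44,16,-36] → ·
    (5,3)@(11, 7): e=[36,12,-24] → ·
    (7,3)@(15, 7): e=[20,4,0] → #  [on edge]
    (8,3)@(17, 7): e=[12,0,12] → ·  [on edge]
    (9,4)@(19, 9): e=[36,0,-12] → ·  [on edge]
  covered (4 px):
    · · · · · · · · · ·
    · # · · · · · · · ·
    · · · · # # · · · ·
    · · · · · · · # · ·
    · · · · · · · · · ·
    · · · · · · · · · ·

Answer: [[1,1],[4,2],[5,2],[7,3]]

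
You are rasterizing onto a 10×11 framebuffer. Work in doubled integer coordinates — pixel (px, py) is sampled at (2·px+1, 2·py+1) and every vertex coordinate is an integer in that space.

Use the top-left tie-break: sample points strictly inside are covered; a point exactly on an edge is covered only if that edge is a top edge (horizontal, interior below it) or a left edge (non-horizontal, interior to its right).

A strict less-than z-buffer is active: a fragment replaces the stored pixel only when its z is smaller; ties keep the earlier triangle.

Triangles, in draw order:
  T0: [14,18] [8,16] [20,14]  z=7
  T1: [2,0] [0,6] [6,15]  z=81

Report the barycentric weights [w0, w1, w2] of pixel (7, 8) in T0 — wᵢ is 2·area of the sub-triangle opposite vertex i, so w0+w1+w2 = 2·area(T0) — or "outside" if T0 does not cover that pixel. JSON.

T0:
  2·area = 36
  edge (14, 18)→(8, 16): d=(-6,-2) top-left  bias=+0
  edge (8, 16)→(20, 14): d=(12,-2) top-left  bias=+0
  edge (20, 14)→(14, 18): d=(-6,4) right/bottom  bias=-1
    (2,7)@(5, 15): e=[0,-18,54] → .  [on edge]
    (7,7)@(15, 15): e=[20,2,14] → X
    (8,7)@(17, 15): e=[24,6,6] → X
    (9,7)@(19, 15): e=[28,10,-2] → .
    (5,8)@(11, 17): e=[0,18,18] → X  [on edge]
    (6,8)@(13, 17): e=[4,22,10] → X
    (8,8)@(17, 17): e=[12,30,-6] → .
    (5,9)@(11, 19): e=[-12,42,6] → .
    (6,9)@(13, 19): e=[-8,46,-2] → .
    (7,9)@(15, 19): e=[-4,50,-10] → .
    (8,9)@(17, 19): e=[0,54,-18] → .  [on edge]
  covered (5 px):
    . . . . . . . . . .
    . . . . . . . . . .
    . . . . . . . . . .
    . . . . . . . . . .
    . . . . . . . . . .
    . . . . . . . . . .
    . . . . . . . . . .
    . . . . . . . X X .
    . . . . . X X X . .
    . . . . . . . . . .
    . . . . . . . . . .
T1:
  2·area = 54  (B↔C swapped to make it positive)
  edge (2, 0)→(6, 15): d=(4,15) right/bottom  bias=-1
  edge (6, 15)→(0, 6): d=(-6,-9) top-left  bias=+0
  edge (0, 6)→(2, 0): d=(2,-6) top-left  bias=+0
    (0,1)@(1, 3): e=[27,27,0] → X  [on edge]
    (1,1)@(3, 3): e=[-3,45,12] → .
    (0,2)@(1, 5): e=[35,15,4] → X
    (1,2)@(3, 5): e=[5,33,16] → X
    (2,2)@(5, 5): e=[-25,51,28] → .
    (0,3)@(1, 7): e=[43,3,8] → X
    (2,3)@(5, 7): e=[-17,39,32] → .
    (0,4)@(1, 9): e=[51,-9,12] → .
    (1,4)@(3, 9): e=[21,9,24] → X
    (2,4)@(5, 9): e=[-9,27,36] → .
    (1,5)@(3, 11): e=[29,-3,28] → .
    (2,6)@(5, 13): e=[7,3,44] → X
  covered (7 px):
    . . . . . . . . . .
    X . . . . . . . . .
    X X . . . . . . . .
    X X . . . . . . . .
    . X . . . . . . . .
    . . . . . . . . . .
    . . X . . . . . . .
    . . . . . . . . . .
    . . . . . . . . . .
    . . . . . . . . . .
    . . . . . . . . . .

Answer: [26,2,8]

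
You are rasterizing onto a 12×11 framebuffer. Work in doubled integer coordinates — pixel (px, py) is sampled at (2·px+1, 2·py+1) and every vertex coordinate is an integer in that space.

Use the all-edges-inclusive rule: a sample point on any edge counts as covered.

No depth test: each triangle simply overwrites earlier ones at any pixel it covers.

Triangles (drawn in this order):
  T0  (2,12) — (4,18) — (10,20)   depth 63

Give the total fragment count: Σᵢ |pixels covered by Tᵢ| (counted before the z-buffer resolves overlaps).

T0:
  2·area = 32  (B↔C swapped to make it positive)
  edge (2, 12)→(10, 20): d=(8,8) inclusive
  edge (10, 20)→(4, 18): d=(-6,-2) inclusive
  edge (4, 18)→(2, 12): d=(-2,-6) inclusive
    (0,4)@(1, 9): e=[-16,48,0] → .  [on edge]
    (0,5)@(1, 11): e=[0,36,-4] → .  [on edge]
    (1,6)@(3, 13): e=[0,28,4] → X  [on edge]
    (2,6)@(5, 13): e=[-16,32,16] → .
    (1,7)@(3, 15): e=[16,16,0] → X  [on edge]
    (2,7)@(5, 15): e=[0,20,12] → X  [on edge]
    (3,7)@(7, 15): e=[-16,24,24] → .
    (0,8)@(1, 17): e=[48,0,-16] → .  [on edge]
    (1,8)@(3, 17): e=[32,4,-4] → .
    (2,8)@(5, 17): e=[16,8,8] → X
    (3,8)@(7, 17): e=[0,12,20] → X  [on edge]
    (4,8)@(9, 17): e=[-16,16,32] → .
    (3,9)@(7, 19): e=[16,0,16] → X  [on edge]
    (4,9)@(9, 19): e=[0,4,28] → X  [on edge]
    (2,10)@(5, 21): e=[48,-16,0] → .  [on edge]
    (5,10)@(11, 21): e=[0,-4,36] → .  [on edge]
    (6,10)@(13, 21): e=[-16,0,48] → .  [on edge]
  covered (7 px):
    . . . . . . . . . . . .
    . . . . . . . . . . . .
    . . . . . . . . . . . .
    . . . . . . . . . . . .
    . . . . . . . . . . . .
    . . . . . . . . . . . .
    . X . . . . . . . . . .
    . X X . . . . . . . . .
    . . X X . . . . . . . .
    . . . X X . . . . . . .
    . . . . . . . . . . . .

Answer: 7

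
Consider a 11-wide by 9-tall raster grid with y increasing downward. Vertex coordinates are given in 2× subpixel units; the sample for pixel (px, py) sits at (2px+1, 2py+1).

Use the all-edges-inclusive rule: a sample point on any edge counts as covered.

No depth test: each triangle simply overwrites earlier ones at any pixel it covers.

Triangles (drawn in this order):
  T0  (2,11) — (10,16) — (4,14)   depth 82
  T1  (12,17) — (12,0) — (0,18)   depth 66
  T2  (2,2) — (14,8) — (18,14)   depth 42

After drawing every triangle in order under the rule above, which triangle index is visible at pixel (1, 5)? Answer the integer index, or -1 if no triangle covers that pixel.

T0:
  2·area = 14
  edge (2, 11)→(10, 16): d=(8,5) inclusive
  edge (10, 16)→(4, 14): d=(-6,-2) inclusive
  edge (4, 14)→(2, 11): d=(-2,-3) inclusive
    (0,6)@(1, 13): e=[21,0,-7] → ·  [on edge]
    (2,6)@(5, 13): e=[1,8,5] → #
    (3,6)@(7, 13): e=[-9,12,11] → ·
    (2,7)@(5, 15): e=[17,-4,1] → ·
    (3,7)@(7, 15): e=[7,0,7] → #  [on edge]
    (4,7)@(9, 15): e=[-3,4,13] → ·
    (3,8)@(7, 17): e=[23,-12,3] → ·
    (6,8)@(13, 17): e=[-7,0,21] → ·  [on edge]
  covered (2 px):
    · · · · · · · · · · ·
    · · · · · · · · · · ·
    · · · · · · · · · · ·
    · · · · · · · · · · ·
    · · · · · · · · · · ·
    · · · · · · · · · · ·
    · · # · · · · · · · ·
    · · · # · · · · · · ·
    · · · · · · · · · · ·
T1:
  2·area = 204  (B↔C swapped to make it positive)
  edge (12, 17)→(0, 18): d=(-12,1) inclusive
  edge (0, 18)→(12, 0): d=(12,-18) inclusive
  edge (12, 0)→(12, 17): d=(0,17) inclusive
    (5,1)@(11, 3): e=[169,18,17] → #
    (6,1)@(13, 3): e=[167,54,-17] → ·
    (4,2)@(9, 5): e=[147,6,51] → #
    (6,2)@(13, 5): e=[143,78,-17] → ·
    (4,3)@(9, 7): e=[123,30,51] → #
    (6,3)@(13, 7): e=[119,102,-17] → ·
    (3,4)@(7, 9): e=[101,18,85] → #
    (6,4)@(13, 9): e=[95,126,-17] → ·
    (2,5)@(5, 11): e=[79,6,119] → #
    (6,5)@(13, 11): e=[71,150,-17] → ·
    (2,6)@(5, 13): e=[55,30,119] → #
    (6,6)@(13, 13): e=[47,174,-17] → ·
  covered (27 px):
    · · · · · · · · · · ·
    · · · · · # · · · · ·
    · · · · # # · · · · ·
    · · · · # # · · · · ·
    · · · # # # · · · · ·
    · · # # # # · · · · ·
    · · # # # # · · · · ·
    · # # # # # · · · · ·
    # # # # # # · · · · ·
T2:
  2·area = 48
  edge (2, 2)→(14, 8): d=(12,6) inclusive
  edge (14, 8)→(18, 14): d=(4,6) inclusive
  edge (18, 14)→(2, 2): d=(-16,-12) inclusive
    (3,2)@(7, 5): e=[6,30,12] → #
    (4,2)@(9, 5): e=[-6,18,36] → ·
    (3,3)@(7, 7): e=[30,38,-20] → ·
    (4,3)@(9, 7): e=[18,26,4] → #
    (5,3)@(11, 7): e=[6,14,28] → #
    (6,3)@(13, 7): e=[-6,2,52] → ·
    (4,4)@(9, 9): e=[42,34,-28] → ·
    (5,4)@(11, 9): e=[30,22,-4] → ·
    (6,4)@(13, 9): e=[18,10,20] → #
    (7,4)@(15, 9): e=[6,-2,44] → ·
    (6,5)@(13, 11): e=[42,18,-12] → ·
    (7,5)@(15, 11): e=[30,6,12] → #
  covered (6 px):
    · · · · · · · · · · ·
    · · · · · · · · · · ·
    · · · # · · · · · · ·
    · · · · # # · · · · ·
    · · · · · · # · · · ·
    · · · · · · · # · · ·
    · · · · · · · · # · ·
    · · · · · · · · · · ·
    · · · · · · · · · · ·

Z-buffer (winner per pixel, '.' = empty):
  . . . . . . . . . . .
  . . . . . 1 . . . . .
  . . . 2 1 1 . . . . .
  . . . . 2 2 . . . . .
  . . . 1 1 1 2 . . . .
  . . 1 1 1 1 . 2 . . .
  . . 1 1 1 1 . . 2 . .
  . 1 1 1 1 1 . . . . .
  1 1 1 1 1 1 . . . . .

Result: -1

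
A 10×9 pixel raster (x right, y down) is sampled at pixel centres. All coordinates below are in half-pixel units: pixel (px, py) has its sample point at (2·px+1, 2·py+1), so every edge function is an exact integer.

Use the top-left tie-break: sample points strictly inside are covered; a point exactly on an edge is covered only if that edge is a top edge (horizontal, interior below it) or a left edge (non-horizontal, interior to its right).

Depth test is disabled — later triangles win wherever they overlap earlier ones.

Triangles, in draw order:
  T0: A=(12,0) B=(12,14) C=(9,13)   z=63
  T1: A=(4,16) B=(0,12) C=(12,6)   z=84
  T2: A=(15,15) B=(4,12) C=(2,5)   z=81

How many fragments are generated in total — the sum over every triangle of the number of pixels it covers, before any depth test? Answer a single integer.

T0:
  2·area = 42
  edge (12, 0)→(12, 14): d=(0,14) right/bottom  bias=-1
  edge (12, 14)→(9, 13): d=(-3,-1) top-left  bias=+0
  edge (9, 13)→(12, 0): d=(3,-13) top-left  bias=+0
    (5,2)@(11, 5): e=[14,26,2] → █
    (6,2)@(13, 5): e=[-14,28,28] → ·
    (5,3)@(11, 7): e=[14,20,8] → █
    (6,3)@(13, 7): e=[-14,22,34] → ·
    (5,4)@(11, 9): e=[14,14,14] → █
    (6,4)@(13, 9): e=[-14,16,40] → ·
    (1,5)@(3, 11): e=[126,0,-84] → ·  [on edge]
    (5,5)@(11, 11): e=[14,8,20] → █
    (6,5)@(13, 11): e=[-14,10,46] → ·
    (4,6)@(9, 13): e=[42,0,0] → █  [on edge]
    (6,6)@(13, 13): e=[-14,4,52] → ·
    (4,7)@(9, 15): e=[42,-6,6] → ·
    (7,7)@(15, 15): e=[-42,0,84] → ·  [on edge]
  covered (6 px):
    · · · · · · · · · ·
    · · · · · · · · · ·
    · · · · · █ · · · ·
    · · · · · █ · · · ·
    · · · · · █ · · · ·
    · · · · · █ · · · ·
    · · · · █ █ · · · ·
    · · · · · · · · · ·
    · · · · · · · · · ·
T1:
  2·area = 72
  edge (4, 16)→(0, 12): d=(-4,-4) top-left  bias=+0
  edge (0, 12)→(12, 6): d=(12,-6) top-left  bias=+0
  edge (12, 6)→(4, 16): d=(-8,10) right/bottom  bias=-1
    (5,3)@(11, 7): e=[64,6,2] → █
    (6,3)@(13, 7): e=[72,18,-18] → ·
    (3,4)@(7, 9): e=[40,6,26] → █
    (4,4)@(9, 9): e=[48,18,6] → █
    (5,4)@(11, 9): e=[56,30,-14] → ·
    (1,5)@(3, 11): e=[16,6,50] → █
    (2,5)@(5, 11): e=[24,18,30] → █
    (4,5)@(9, 11): e=[40,42,-10] → ·
    (0,6)@(1, 13): e=[0,18,54] → █  [on edge]
    (3,6)@(7, 13): e=[24,54,-6] → ·
    (0,7)@(1, 15): e=[-8,42,38] → ·
    (1,7)@(3, 15): e=[0,54,18] → █  [on edge]
    (2,8)@(5, 17): e=[0,90,-18] → ·  [on edge]
  covered (10 px):
    · · · · · · · · · ·
    · · · · · · · · · ·
    · · · · · · · · · ·
    · · · · · █ · · · ·
    · · · █ █ · · · · ·
    · █ █ █ · · · · · ·
    █ █ █ · · · · · · ·
    · █ · · · · · · · ·
    · · · · · · · · · ·
T2:
  2·area = 71
  edge (15, 15)→(4, 12): d=(-11,-3) top-left  bias=+0
  edge (4, 12)→(2, 5): d=(-2,-7) top-left  bias=+0
  edge (2, 5)→(15, 15): d=(13,10) right/bottom  bias=-1
    (1,3)@(3, 7): e=[52,3,16] → █
    (2,3)@(5, 7): e=[58,17,-4] → ·
    (1,4)@(3, 9): e=[30,-1,42] → ·
    (2,4)@(5, 9): e=[36,13,22] → █
    (3,4)@(7, 9): e=[42,27,2] → █
    (4,4)@(9, 9): e=[48,41,-18] → ·
    (2,5)@(5, 11): e=[14,9,48] → █
    (4,5)@(9, 11): e=[26,37,8] → █
    (5,5)@(11, 11): e=[32,51,-12] → ·
    (2,6)@(5, 13): e=[-8,5,74] → ·
    (3,6)@(7, 13): e=[-2,19,54] → ·
    (4,6)@(9, 13): e=[4,33,34] → █
    (7,7)@(15, 15): e=[0,71,0] → ·  [on edge]
  covered (8 px):
    · · · · · · · · · ·
    · · · · · · · · · ·
    · · · · · · · · · ·
    · █ · · · · · · · ·
    · · █ █ · · · · · ·
    · · █ █ █ · · · · ·
    · · · · █ █ · · · ·
    · · · · · · · · · ·
    · · · · · · · · · ·

Answer: 24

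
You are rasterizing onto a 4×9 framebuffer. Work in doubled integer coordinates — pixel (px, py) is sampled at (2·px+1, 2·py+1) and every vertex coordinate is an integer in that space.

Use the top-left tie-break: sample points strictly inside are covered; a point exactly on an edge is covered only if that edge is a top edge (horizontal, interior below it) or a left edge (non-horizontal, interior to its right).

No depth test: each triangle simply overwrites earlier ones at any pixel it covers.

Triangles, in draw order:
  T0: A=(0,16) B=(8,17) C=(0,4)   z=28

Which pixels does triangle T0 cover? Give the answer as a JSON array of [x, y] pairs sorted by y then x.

T0:
  2·area = 96  (B↔C swapped to make it positive)
  edge (0, 16)→(0, 4): d=(0,-12) top-left  bias=+0
  edge (0, 4)→(8, 17): d=(8,13) right/bottom  bias=-1
  edge (8, 17)→(0, 16): d=(-8,-1) top-left  bias=+0
    (0,3)@(1, 7): e=[12,11,73] → █
    (1,3)@(3, 7): e=[36,-15,75] → ·
    (0,4)@(1, 9): e=[12,27,57] → █
    (1,4)@(3, 9): e=[36,1,59] → █
    (2,4)@(5, 9): e=[60,-25,61] → ·
    (0,5)@(1, 11): e=[12,43,41] → █
    (2,5)@(5, 11): e=[60,-9,45] → ·
    (0,6)@(1, 13): e=[12,59,25] → █
    (2,6)@(5, 13): e=[60,7,29] → █
    (3,6)@(7, 13): e=[84,-19,31] → ·
    (0,7)@(1, 15): e=[12,75,9] → █
    (3,7)@(7, 15): e=[84,-3,15] → ·
  covered (11 px):
    · · · ·
    · · · ·
    · · · ·
    █ · · ·
    █ █ · ·
    █ █ · ·
    █ █ █ ·
    █ █ █ ·
    · · · ·

Answer: [[0,3],[0,4],[1,4],[0,5],[1,5],[0,6],[1,6],[2,6],[0,7],[1,7],[2,7]]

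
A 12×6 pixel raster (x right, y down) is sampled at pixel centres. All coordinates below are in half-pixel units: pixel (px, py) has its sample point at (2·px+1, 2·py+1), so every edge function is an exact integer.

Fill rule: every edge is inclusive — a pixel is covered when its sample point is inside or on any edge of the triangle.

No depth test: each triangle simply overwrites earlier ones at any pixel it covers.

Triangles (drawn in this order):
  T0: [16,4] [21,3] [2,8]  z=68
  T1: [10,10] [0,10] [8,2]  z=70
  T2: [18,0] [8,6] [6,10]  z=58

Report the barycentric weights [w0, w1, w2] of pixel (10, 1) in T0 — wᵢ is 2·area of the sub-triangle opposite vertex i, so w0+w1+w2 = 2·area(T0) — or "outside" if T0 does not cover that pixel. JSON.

T0:
  2·area = 6
  edge (16, 4)→(21, 3): d=(5,-1) inclusive
  edge (21, 3)→(2, 8): d=(-19,5) inclusive
  edge (2, 8)→(16, 4): d=(14,-4) inclusive
    (10,1)@(21, 3): e=[0,0,6] → #  [on edge]
    (11,1)@(23, 3): e=[2,-10,14] → ·
    (5,2)@(11, 5): e=[0,12,-6] → ·  [on edge]
    (6,2)@(13, 5): e=[2,2,2] → #
    (7,2)@(15, 5): e=[4,-8,10] → ·
    (10,2)@(21, 5): e=[10,-38,34] → ·
    (0,3)@(1, 7): e=[0,24,-18] → ·  [on edge]
    (6,3)@(13, 7): e=[12,-36,30] → ·
  covered (2 px):
    · · · · · · · · · · · ·
    · · · · · · · · · · # ·
    · · · · · · # · · · · ·
    · · · · · · · · · · · ·
    · · · · · · · · · · · ·
    · · · · · · · · · · · ·
T1:
  2·area = 80
  edge (10, 10)→(0, 10): d=(-10,0) inclusive
  edge (0, 10)→(8, 2): d=(8,-8) inclusive
  edge (8, 2)→(10, 10): d=(2,8) inclusive
    (4,0)@(9, 1): e=[90,0,-10] → ·  [on edge]
    (3,1)@(7, 3): e=[70,0,10] → #  [on edge]
    (4,1)@(9, 3): e=[70,16,-6] → ·
    (2,2)@(5, 5): e=[50,0,30] → #  [on edge]
    (4,2)@(9, 5): e=[50,32,-2] → ·
    (1,3)@(3, 7): e=[30,0,50] → #  [on edge]
    (4,3)@(9, 7): e=[30,48,2] → #
    (5,3)@(11, 7): e=[30,64,-14] → ·
    (0,4)@(1, 9): e=[10,0,70] → #  [on edge]
    (5,4)@(11, 9): e=[10,80,-10] → ·
    (0,5)@(1, 11): e=[-10,16,74] → ·
    (1,5)@(3, 11): e=[-10,32,58] → ·
  covered (12 px):
    · · · · · · · · · · · ·
    · · · # · · · · · · · ·
    · · # # · · · · · · · ·
    · # # # # · · · · · · ·
    # # # # # · · · · · · ·
    · · · · · · · · · · · ·
T2:
  2·area = 28  (B↔C swapped to make it positive)
  edge (18, 0)→(6, 10): d=(-12,10) inclusive
  edge (6, 10)→(8, 6): d=(2,-4) inclusive
  edge (8, 6)→(18, 0): d=(10,-6) inclusive
    (6,1)@(13, 3): e=[14,14,0] → #  [on edge]
    (7,1)@(15, 3): e=[-6,22,12] → ·
    (5,2)@(11, 5): e=[10,10,8] → #
    (6,2)@(13, 5): e=[-10,18,20] → ·
    (4,3)@(9, 7): e=[6,6,16] → #
    (5,3)@(11, 7): e=[-14,14,28] → ·
    (1,4)@(3, 9): e=[42,-14,0] → ·  [on edge]
    (3,4)@(7, 9): e=[2,2,24] → #
    (4,4)@(9, 9): e=[-18,10,36] → ·
    (3,5)@(7, 11): e=[-22,6,44] → ·
  covered (4 px):
    · · · · · · · · · · · ·
    · · · · · · # · · · · ·
    · · · · · # · · · · · ·
    · · · · # · · · · · · ·
    · · · # · · · · · · · ·
    · · · · · · · · · · · ·

Result: [0,6,0]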